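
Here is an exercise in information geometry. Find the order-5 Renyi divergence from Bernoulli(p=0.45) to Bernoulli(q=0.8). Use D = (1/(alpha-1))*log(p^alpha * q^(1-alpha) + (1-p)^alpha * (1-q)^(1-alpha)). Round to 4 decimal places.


Renyi divergence of order alpha between Bernoulli distributions:
D = (1/(alpha-1))*log(p^alpha * q^(1-alpha) + (1-p)^alpha * (1-q)^(1-alpha)).
alpha = 5, p = 0.45, q = 0.8.
p^alpha * q^(1-alpha) = 0.45^5 * 0.8^-4 = 0.045051.
(1-p)^alpha * (1-q)^(1-alpha) = 0.55^5 * 0.2^-4 = 31.455273.
sum = 0.045051 + 31.455273 = 31.500324.
D = (1/4)*log(31.500324) = 0.8625

0.8625


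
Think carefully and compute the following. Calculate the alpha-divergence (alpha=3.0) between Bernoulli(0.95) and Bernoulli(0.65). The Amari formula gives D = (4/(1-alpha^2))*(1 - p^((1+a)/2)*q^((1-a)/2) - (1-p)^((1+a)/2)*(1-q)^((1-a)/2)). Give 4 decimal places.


Amari alpha-divergence:
D = (4/(1-alpha^2))*(1 - p^((1+a)/2)*q^((1-a)/2) - (1-p)^((1+a)/2)*(1-q)^((1-a)/2)).
alpha = 3.0, p = 0.95, q = 0.65.
e1 = (1+alpha)/2 = 2.0, e2 = (1-alpha)/2 = -1.0.
t1 = p^e1 * q^e2 = 0.95^2.0 * 0.65^-1.0 = 1.388462.
t2 = (1-p)^e1 * (1-q)^e2 = 0.05^2.0 * 0.35^-1.0 = 0.007143.
4/(1-alpha^2) = -0.5.
D = -0.5*(1 - 1.388462 - 0.007143) = 0.1978

0.1978


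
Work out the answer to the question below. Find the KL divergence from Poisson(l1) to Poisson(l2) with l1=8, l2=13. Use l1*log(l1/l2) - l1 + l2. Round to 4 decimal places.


KL divergence for Poisson:
KL = l1*log(l1/l2) - l1 + l2.
l1 = 8, l2 = 13.
log(8/13) = -0.485508.
l1*log(l1/l2) = 8 * -0.485508 = -3.884063.
KL = -3.884063 - 8 + 13 = 1.1159

1.1159


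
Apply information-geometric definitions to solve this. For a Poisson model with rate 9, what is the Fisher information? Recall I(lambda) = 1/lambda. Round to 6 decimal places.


Fisher information for Poisson: I(lambda) = 1/lambda.
lambda = 9.
I(lambda) = 1/9 = 0.111111

0.111111


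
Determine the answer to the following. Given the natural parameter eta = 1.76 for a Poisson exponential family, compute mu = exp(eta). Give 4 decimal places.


Expectation parameter for Poisson exponential family:
mu = exp(eta).
eta = 1.76.
mu = exp(1.76) = 5.8124

5.8124


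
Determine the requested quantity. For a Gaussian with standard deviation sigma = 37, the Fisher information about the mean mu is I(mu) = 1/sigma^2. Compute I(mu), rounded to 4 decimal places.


The Fisher information for the mean of a normal distribution is I(mu) = 1/sigma^2.
sigma = 37, so sigma^2 = 1369.
I(mu) = 1/1369 = 0.0007

0.0007


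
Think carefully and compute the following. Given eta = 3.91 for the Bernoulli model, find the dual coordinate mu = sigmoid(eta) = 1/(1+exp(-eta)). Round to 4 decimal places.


Dual coordinate (expectation parameter) for Bernoulli:
mu = 1/(1+exp(-eta)).
eta = 3.91.
exp(-eta) = exp(-3.91) = 0.020041.
mu = 1/(1+0.020041) = 0.9804

0.9804


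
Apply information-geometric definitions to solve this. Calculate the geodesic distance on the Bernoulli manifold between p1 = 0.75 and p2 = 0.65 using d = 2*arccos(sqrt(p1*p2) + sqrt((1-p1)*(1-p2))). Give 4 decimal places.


Geodesic distance on Bernoulli manifold:
d(p1,p2) = 2*arccos(sqrt(p1*p2) + sqrt((1-p1)*(1-p2))).
sqrt(p1*p2) = sqrt(0.75*0.65) = 0.698212.
sqrt((1-p1)*(1-p2)) = sqrt(0.25*0.35) = 0.295804.
arg = 0.698212 + 0.295804 = 0.994016.
d = 2*arccos(0.994016) = 0.2189

0.2189


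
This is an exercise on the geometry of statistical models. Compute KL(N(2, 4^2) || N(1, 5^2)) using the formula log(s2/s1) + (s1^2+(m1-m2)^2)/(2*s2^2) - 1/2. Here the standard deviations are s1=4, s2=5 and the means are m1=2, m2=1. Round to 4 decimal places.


KL divergence between normal distributions:
KL = log(s2/s1) + (s1^2 + (m1-m2)^2)/(2*s2^2) - 1/2.
log(5/4) = 0.223144.
(4^2 + (2-1)^2)/(2*5^2) = (16 + 1)/50 = 0.34.
KL = 0.223144 + 0.34 - 0.5 = 0.0631

0.0631


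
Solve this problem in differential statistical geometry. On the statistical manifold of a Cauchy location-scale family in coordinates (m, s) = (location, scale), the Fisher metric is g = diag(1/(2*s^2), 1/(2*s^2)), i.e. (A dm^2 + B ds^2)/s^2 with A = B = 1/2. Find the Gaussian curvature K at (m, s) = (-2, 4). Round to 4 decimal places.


The metric has the form g = (A dm^2 + B ds^2)/s^2 with A = 1/2, B = 1/2.
Substitute u = sqrt(A/B)*m: g = B*(du^2 + ds^2)/s^2, i.e. B times the
Poincare upper half-plane metric, which has constant Gaussian curvature -1.
Scaling a 2D metric by a constant c divides the Gaussian curvature by c,
so K = -1/B = -1/(1/2) = -2.0000 everywhere (the point (m, s) = (-2, 4) is irrelevant:
the curvature is constant).
The requested Gaussian curvature is K = -2.0000.

-2.0000


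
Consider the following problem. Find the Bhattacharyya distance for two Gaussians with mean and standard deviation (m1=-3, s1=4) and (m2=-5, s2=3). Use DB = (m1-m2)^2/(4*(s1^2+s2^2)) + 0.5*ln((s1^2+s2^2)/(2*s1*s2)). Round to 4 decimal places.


Bhattacharyya distance between two Gaussians:
DB = (m1-m2)^2/(4*(s1^2+s2^2)) + (1/2)*ln((s1^2+s2^2)/(2*s1*s2)).
(m1-m2)^2 = (2)^2 = 4.
s1^2+s2^2 = 16 + 9 = 25.
term1 = 4/100 = 0.04.
term2 = 0.5*ln(25/24.0) = 0.020411.
DB = 0.04 + 0.020411 = 0.0604

0.0604


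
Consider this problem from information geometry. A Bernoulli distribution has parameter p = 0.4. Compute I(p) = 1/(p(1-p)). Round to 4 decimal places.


For Bernoulli(p), Fisher information is I(p) = 1/(p*(1-p)).
p = 0.4, 1-p = 0.6.
p*(1-p) = 0.24.
I(p) = 1/0.24 = 4.1667

4.1667


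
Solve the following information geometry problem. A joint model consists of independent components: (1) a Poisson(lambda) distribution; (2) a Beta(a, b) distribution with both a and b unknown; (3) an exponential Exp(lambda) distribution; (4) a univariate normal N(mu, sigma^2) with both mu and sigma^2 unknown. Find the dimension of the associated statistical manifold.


The dimension of a statistical manifold equals the number of free
(independent) real parameters of the model. For a product of independent
blocks the parameter counts add.
- Poisson (lambda): 1.
- Beta (a, b): 2.
- exponential (lambda): 1.
- normal (mu, sigma^2): 2.
Total = 1 + 2 + 1 + 2 = 6.
Dimension = 6

6


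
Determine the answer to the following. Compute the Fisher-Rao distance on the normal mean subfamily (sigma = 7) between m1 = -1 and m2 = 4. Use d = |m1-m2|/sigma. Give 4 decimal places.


On the fixed-variance normal subfamily, geodesic distance = |m1-m2|/sigma.
|-1 - 4| = 5.
sigma = 7.
d = 5/7 = 0.7143

0.7143


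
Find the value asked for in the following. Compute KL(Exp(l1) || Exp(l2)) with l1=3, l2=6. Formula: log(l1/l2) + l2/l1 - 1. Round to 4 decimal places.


KL divergence for exponential family:
KL = log(l1/l2) + l2/l1 - 1.
log(3/6) = -0.693147.
6/3 = 2.0.
KL = -0.693147 + 2.0 - 1 = 0.3069

0.3069


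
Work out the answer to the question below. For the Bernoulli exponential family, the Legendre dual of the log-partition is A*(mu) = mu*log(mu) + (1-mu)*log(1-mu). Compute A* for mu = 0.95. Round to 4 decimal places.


Legendre transform for Bernoulli:
A*(mu) = mu*log(mu) + (1-mu)*log(1-mu).
mu = 0.95, 1-mu = 0.05.
mu*log(mu) = 0.95*log(0.95) = -0.048729.
(1-mu)*log(1-mu) = 0.05*log(0.05) = -0.149787.
A* = -0.048729 + -0.149787 = -0.1985

-0.1985


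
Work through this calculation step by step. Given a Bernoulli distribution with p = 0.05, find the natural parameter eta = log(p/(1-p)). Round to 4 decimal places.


Natural parameter for Bernoulli: eta = log(p/(1-p)).
p = 0.05, 1-p = 0.95.
p/(1-p) = 0.052632.
eta = log(0.052632) = -2.9444

-2.9444


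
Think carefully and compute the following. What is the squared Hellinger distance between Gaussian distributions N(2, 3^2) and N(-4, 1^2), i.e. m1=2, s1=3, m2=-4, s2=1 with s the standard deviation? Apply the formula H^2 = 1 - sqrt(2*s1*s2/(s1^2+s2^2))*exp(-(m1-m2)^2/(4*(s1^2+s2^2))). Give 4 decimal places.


Squared Hellinger distance for Gaussians:
H^2 = 1 - sqrt(2*s1*s2/(s1^2+s2^2)) * exp(-(m1-m2)^2/(4*(s1^2+s2^2))).
s1^2 = 9, s2^2 = 1, s1^2+s2^2 = 10.
sqrt(2*3*1/(10)) = 0.774597.
(m1-m2)^2 = (6)^2 = 36.
exp(-36/(4*10)) = exp(-0.9) = 0.40657.
H^2 = 1 - 0.774597*0.40657 = 0.6851

0.6851


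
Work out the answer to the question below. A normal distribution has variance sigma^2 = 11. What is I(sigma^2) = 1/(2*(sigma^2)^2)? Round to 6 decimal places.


Fisher information for variance: I(sigma^2) = 1/(2*sigma^4).
sigma^2 = 11, so sigma^4 = 121.
I = 1/(2*121) = 1/242 = 0.004132

0.004132


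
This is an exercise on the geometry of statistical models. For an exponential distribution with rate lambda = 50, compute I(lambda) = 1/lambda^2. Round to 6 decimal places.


Fisher information for exponential: I(lambda) = 1/lambda^2.
lambda = 50, lambda^2 = 2500.
I = 1/2500 = 0.000400

0.000400


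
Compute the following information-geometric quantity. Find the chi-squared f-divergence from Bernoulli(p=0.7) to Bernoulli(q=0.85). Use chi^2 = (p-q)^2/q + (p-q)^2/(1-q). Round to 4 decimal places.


Chi-squared divergence between Bernoulli distributions:
chi^2 = (p-q)^2/q + (p-q)^2/(1-q).
p = 0.7, q = 0.85, p-q = -0.15.
(p-q)^2 = 0.0225.
term1 = 0.0225/0.85 = 0.026471.
term2 = 0.0225/0.15 = 0.15.
chi^2 = 0.026471 + 0.15 = 0.1765

0.1765


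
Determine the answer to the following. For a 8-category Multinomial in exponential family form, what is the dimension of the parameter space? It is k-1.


Exponential family dimension calculation:
For Multinomial with k=8 categories, dim = k-1 = 7.

7


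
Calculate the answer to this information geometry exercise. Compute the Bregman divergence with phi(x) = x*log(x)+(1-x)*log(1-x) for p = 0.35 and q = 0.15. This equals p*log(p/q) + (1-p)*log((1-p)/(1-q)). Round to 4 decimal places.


Bregman divergence with negative entropy generator:
D = p*log(p/q) + (1-p)*log((1-p)/(1-q)).
p = 0.35, q = 0.15.
p*log(p/q) = 0.35*log(0.35/0.15) = 0.296554.
(1-p)*log((1-p)/(1-q)) = 0.65*log(0.65/0.85) = -0.174372.
D = 0.296554 + -0.174372 = 0.1222

0.1222


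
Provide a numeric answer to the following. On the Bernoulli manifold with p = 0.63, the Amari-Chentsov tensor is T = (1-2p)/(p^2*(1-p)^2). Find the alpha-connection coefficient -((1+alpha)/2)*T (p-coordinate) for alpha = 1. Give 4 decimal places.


Skewness (Amari-Chentsov) tensor: T = (1-2p)/(p^2*(1-p)^2).
p = 0.63, 1-2p = -0.26, p^2 = 0.3969, (1-p)^2 = 0.1369.
T = -0.26/(0.3969 * 0.1369) = -4.785076.
In the p-coordinate, Gamma^(alpha) = Gamma^(0) - (alpha/2)*T with Gamma^(0) = (1/2)*g'(p) = -T/2,
so Gamma^(alpha) = -((1+alpha)/2)*T.
alpha = 1, -(1+alpha)/2 = -1.0.
Gamma = -1.0 * -4.785076 = 4.7851

4.7851


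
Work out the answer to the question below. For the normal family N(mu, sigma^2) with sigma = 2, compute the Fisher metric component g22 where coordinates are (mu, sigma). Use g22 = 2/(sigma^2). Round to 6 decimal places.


For the 2-parameter normal family, the Fisher metric has:
  g11 = 1/sigma^2, g22 = 2/sigma^2.
sigma = 2, sigma^2 = 4.
g22 = 0.500000

0.500000


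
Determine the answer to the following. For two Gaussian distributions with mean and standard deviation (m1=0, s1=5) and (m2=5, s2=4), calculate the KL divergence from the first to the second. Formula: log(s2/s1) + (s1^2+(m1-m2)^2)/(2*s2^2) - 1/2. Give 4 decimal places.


KL divergence between normal distributions:
KL = log(s2/s1) + (s1^2 + (m1-m2)^2)/(2*s2^2) - 1/2.
log(4/5) = -0.223144.
(5^2 + (0-5)^2)/(2*4^2) = (25 + 25)/32 = 1.5625.
KL = -0.223144 + 1.5625 - 0.5 = 0.8394

0.8394


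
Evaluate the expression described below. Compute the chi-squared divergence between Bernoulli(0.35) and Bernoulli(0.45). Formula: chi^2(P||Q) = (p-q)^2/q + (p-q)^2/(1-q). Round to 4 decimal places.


Chi-squared divergence between Bernoulli distributions:
chi^2 = (p-q)^2/q + (p-q)^2/(1-q).
p = 0.35, q = 0.45, p-q = -0.1.
(p-q)^2 = 0.01.
term1 = 0.01/0.45 = 0.022222.
term2 = 0.01/0.55 = 0.018182.
chi^2 = 0.022222 + 0.018182 = 0.0404

0.0404


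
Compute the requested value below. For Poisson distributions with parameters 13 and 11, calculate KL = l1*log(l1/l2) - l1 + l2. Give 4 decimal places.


KL divergence for Poisson:
KL = l1*log(l1/l2) - l1 + l2.
l1 = 13, l2 = 11.
log(13/11) = 0.167054.
l1*log(l1/l2) = 13 * 0.167054 = 2.171703.
KL = 2.171703 - 13 + 11 = 0.1717

0.1717


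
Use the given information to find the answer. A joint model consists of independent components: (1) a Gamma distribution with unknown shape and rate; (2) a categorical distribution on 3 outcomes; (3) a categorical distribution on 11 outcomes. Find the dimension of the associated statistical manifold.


The dimension of a statistical manifold equals the number of free
(independent) real parameters of the model. For a product of independent
blocks the parameter counts add.
- Gamma (shape, rate): 2.
- categorical on 3 outcomes (probabilities sum to 1): 3-1 = 2.
- categorical on 11 outcomes (probabilities sum to 1): 11-1 = 10.
Total = 2 + 2 + 10 = 14.
Dimension = 14

14


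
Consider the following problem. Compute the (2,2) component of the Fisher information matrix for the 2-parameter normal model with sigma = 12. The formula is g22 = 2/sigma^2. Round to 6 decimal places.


For the 2-parameter normal family, the Fisher metric has:
  g11 = 1/sigma^2, g22 = 2/sigma^2.
sigma = 12, sigma^2 = 144.
g22 = 0.013889

0.013889


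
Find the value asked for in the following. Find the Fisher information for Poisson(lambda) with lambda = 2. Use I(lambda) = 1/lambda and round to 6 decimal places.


Fisher information for Poisson: I(lambda) = 1/lambda.
lambda = 2.
I(lambda) = 1/2 = 0.500000

0.500000


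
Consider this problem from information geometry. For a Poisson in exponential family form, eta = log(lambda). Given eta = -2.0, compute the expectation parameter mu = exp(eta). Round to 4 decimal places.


Expectation parameter for Poisson exponential family:
mu = exp(eta).
eta = -2.0.
mu = exp(-2.0) = 0.1353

0.1353


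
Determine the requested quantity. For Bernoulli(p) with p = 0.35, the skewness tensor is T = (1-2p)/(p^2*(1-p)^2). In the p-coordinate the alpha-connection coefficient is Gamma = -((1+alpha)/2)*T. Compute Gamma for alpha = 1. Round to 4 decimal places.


Skewness (Amari-Chentsov) tensor: T = (1-2p)/(p^2*(1-p)^2).
p = 0.35, 1-2p = 0.3, p^2 = 0.1225, (1-p)^2 = 0.4225.
T = 0.3/(0.1225 * 0.4225) = 5.796401.
In the p-coordinate, Gamma^(alpha) = Gamma^(0) - (alpha/2)*T with Gamma^(0) = (1/2)*g'(p) = -T/2,
so Gamma^(alpha) = -((1+alpha)/2)*T.
alpha = 1, -(1+alpha)/2 = -1.0.
Gamma = -1.0 * 5.796401 = -5.7964

-5.7964


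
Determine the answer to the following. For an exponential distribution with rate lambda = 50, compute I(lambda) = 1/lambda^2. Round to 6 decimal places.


Fisher information for exponential: I(lambda) = 1/lambda^2.
lambda = 50, lambda^2 = 2500.
I = 1/2500 = 0.000400

0.000400


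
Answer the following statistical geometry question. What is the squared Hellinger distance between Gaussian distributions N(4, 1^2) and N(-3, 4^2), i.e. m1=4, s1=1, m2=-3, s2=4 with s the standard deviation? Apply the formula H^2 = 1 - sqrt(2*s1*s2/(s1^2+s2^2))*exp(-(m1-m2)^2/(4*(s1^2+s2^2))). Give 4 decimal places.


Squared Hellinger distance for Gaussians:
H^2 = 1 - sqrt(2*s1*s2/(s1^2+s2^2)) * exp(-(m1-m2)^2/(4*(s1^2+s2^2))).
s1^2 = 1, s2^2 = 16, s1^2+s2^2 = 17.
sqrt(2*1*4/(17)) = 0.685994.
(m1-m2)^2 = (7)^2 = 49.
exp(-49/(4*17)) = exp(-0.720588) = 0.486466.
H^2 = 1 - 0.685994*0.486466 = 0.6663

0.6663


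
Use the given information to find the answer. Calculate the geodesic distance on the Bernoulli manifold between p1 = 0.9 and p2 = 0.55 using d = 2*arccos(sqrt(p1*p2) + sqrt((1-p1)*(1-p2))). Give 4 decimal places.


Geodesic distance on Bernoulli manifold:
d(p1,p2) = 2*arccos(sqrt(p1*p2) + sqrt((1-p1)*(1-p2))).
sqrt(p1*p2) = sqrt(0.9*0.55) = 0.703562.
sqrt((1-p1)*(1-p2)) = sqrt(0.1*0.45) = 0.212132.
arg = 0.703562 + 0.212132 = 0.915694.
d = 2*arccos(0.915694) = 0.8271

0.8271


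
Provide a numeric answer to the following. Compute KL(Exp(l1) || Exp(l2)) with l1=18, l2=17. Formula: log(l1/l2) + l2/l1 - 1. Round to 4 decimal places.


KL divergence for exponential family:
KL = log(l1/l2) + l2/l1 - 1.
log(18/17) = 0.057158.
17/18 = 0.944444.
KL = 0.057158 + 0.944444 - 1 = 0.0016

0.0016


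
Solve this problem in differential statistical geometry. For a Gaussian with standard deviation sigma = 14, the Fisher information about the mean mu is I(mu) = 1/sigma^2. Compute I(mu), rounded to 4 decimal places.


The Fisher information for the mean of a normal distribution is I(mu) = 1/sigma^2.
sigma = 14, so sigma^2 = 196.
I(mu) = 1/196 = 0.0051

0.0051


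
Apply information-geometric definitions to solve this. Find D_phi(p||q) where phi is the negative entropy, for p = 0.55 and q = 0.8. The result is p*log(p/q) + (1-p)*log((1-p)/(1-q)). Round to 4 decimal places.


Bregman divergence with negative entropy generator:
D = p*log(p/q) + (1-p)*log((1-p)/(1-q)).
p = 0.55, q = 0.8.
p*log(p/q) = 0.55*log(0.55/0.8) = -0.206081.
(1-p)*log((1-p)/(1-q)) = 0.45*log(0.45/0.2) = 0.364919.
D = -0.206081 + 0.364919 = 0.1588

0.1588


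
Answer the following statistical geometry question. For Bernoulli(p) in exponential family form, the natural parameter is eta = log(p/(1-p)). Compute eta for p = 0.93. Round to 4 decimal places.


Natural parameter for Bernoulli: eta = log(p/(1-p)).
p = 0.93, 1-p = 0.07.
p/(1-p) = 13.285714.
eta = log(13.285714) = 2.5867

2.5867


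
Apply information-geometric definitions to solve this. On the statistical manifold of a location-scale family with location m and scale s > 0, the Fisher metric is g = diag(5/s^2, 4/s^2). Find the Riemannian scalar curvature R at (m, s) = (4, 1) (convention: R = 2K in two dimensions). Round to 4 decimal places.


The metric has the form g = (A dm^2 + B ds^2)/s^2 with A = 5, B = 4.
Substitute u = sqrt(A/B)*m: g = B*(du^2 + ds^2)/s^2, i.e. B times the
Poincare upper half-plane metric, which has constant Gaussian curvature -1.
Scaling a 2D metric by a constant c divides the Gaussian curvature by c,
so K = -1/B = -1/(4) = -0.2500 everywhere (the point (m, s) = (4, 1) is irrelevant:
the curvature is constant).
Scalar curvature in dimension 2: R = 2K = -2/(4) = -0.5000.

-0.5000


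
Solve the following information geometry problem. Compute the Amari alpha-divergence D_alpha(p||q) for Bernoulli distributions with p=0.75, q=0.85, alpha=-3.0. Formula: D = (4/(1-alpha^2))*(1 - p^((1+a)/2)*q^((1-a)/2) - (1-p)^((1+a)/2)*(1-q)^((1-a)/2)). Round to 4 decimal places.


Amari alpha-divergence:
D = (4/(1-alpha^2))*(1 - p^((1+a)/2)*q^((1-a)/2) - (1-p)^((1+a)/2)*(1-q)^((1-a)/2)).
alpha = -3.0, p = 0.75, q = 0.85.
e1 = (1+alpha)/2 = -1.0, e2 = (1-alpha)/2 = 2.0.
t1 = p^e1 * q^e2 = 0.75^-1.0 * 0.85^2.0 = 0.963333.
t2 = (1-p)^e1 * (1-q)^e2 = 0.25^-1.0 * 0.15^2.0 = 0.09.
4/(1-alpha^2) = -0.5.
D = -0.5*(1 - 0.963333 - 0.09) = 0.0267

0.0267


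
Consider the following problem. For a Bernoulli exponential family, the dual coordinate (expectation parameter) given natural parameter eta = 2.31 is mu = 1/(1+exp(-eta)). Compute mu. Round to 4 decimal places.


Dual coordinate (expectation parameter) for Bernoulli:
mu = 1/(1+exp(-eta)).
eta = 2.31.
exp(-eta) = exp(-2.31) = 0.099261.
mu = 1/(1+0.099261) = 0.9097

0.9097


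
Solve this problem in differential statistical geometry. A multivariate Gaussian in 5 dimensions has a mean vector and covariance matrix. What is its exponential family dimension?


Exponential family dimension calculation:
For 5-dim MVN: mean has 5 params, covariance has 5*6/2 = 15 unique entries.
Total dim = 5 + 15 = 20.

20


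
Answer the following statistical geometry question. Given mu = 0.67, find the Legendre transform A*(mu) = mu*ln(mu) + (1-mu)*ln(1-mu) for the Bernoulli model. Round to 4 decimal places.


Legendre transform for Bernoulli:
A*(mu) = mu*log(mu) + (1-mu)*log(1-mu).
mu = 0.67, 1-mu = 0.33.
mu*log(mu) = 0.67*log(0.67) = -0.26832.
(1-mu)*log(1-mu) = 0.33*log(0.33) = -0.365859.
A* = -0.26832 + -0.365859 = -0.6342

-0.6342


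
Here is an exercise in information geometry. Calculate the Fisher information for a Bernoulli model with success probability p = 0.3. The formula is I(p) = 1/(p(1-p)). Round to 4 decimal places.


For Bernoulli(p), Fisher information is I(p) = 1/(p*(1-p)).
p = 0.3, 1-p = 0.7.
p*(1-p) = 0.21.
I(p) = 1/0.21 = 4.7619

4.7619


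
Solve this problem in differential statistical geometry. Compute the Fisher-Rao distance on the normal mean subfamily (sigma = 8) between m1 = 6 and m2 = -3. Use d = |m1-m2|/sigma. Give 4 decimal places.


On the fixed-variance normal subfamily, geodesic distance = |m1-m2|/sigma.
|6 - -3| = 9.
sigma = 8.
d = 9/8 = 1.1250

1.1250


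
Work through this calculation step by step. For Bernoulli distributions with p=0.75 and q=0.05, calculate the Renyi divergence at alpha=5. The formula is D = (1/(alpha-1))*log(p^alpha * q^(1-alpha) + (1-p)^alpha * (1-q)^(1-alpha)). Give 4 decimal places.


Renyi divergence of order alpha between Bernoulli distributions:
D = (1/(alpha-1))*log(p^alpha * q^(1-alpha) + (1-p)^alpha * (1-q)^(1-alpha)).
alpha = 5, p = 0.75, q = 0.05.
p^alpha * q^(1-alpha) = 0.75^5 * 0.05^-4 = 37968.75.
(1-p)^alpha * (1-q)^(1-alpha) = 0.25^5 * 0.95^-4 = 0.001199.
sum = 37968.75 + 0.001199 = 37968.751199.
D = (1/4)*log(37968.751199) = 2.6361

2.6361


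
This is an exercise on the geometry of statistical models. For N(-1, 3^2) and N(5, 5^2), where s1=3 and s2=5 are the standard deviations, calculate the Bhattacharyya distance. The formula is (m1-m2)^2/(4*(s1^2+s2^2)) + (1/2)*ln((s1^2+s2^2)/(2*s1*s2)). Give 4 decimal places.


Bhattacharyya distance between two Gaussians:
DB = (m1-m2)^2/(4*(s1^2+s2^2)) + (1/2)*ln((s1^2+s2^2)/(2*s1*s2)).
(m1-m2)^2 = (-6)^2 = 36.
s1^2+s2^2 = 9 + 25 = 34.
term1 = 36/136 = 0.264706.
term2 = 0.5*ln(34/30.0) = 0.062582.
DB = 0.264706 + 0.062582 = 0.3273

0.3273


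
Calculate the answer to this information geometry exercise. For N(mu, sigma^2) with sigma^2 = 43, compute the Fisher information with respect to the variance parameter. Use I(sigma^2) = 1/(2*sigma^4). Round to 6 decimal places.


Fisher information for variance: I(sigma^2) = 1/(2*sigma^4).
sigma^2 = 43, so sigma^4 = 1849.
I = 1/(2*1849) = 1/3698 = 0.000270

0.000270


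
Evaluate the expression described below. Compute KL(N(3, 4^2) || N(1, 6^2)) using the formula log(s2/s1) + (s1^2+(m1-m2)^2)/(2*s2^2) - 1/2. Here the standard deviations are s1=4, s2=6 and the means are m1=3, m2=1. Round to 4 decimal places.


KL divergence between normal distributions:
KL = log(s2/s1) + (s1^2 + (m1-m2)^2)/(2*s2^2) - 1/2.
log(6/4) = 0.405465.
(4^2 + (3-1)^2)/(2*6^2) = (16 + 4)/72 = 0.277778.
KL = 0.405465 + 0.277778 - 0.5 = 0.1832

0.1832


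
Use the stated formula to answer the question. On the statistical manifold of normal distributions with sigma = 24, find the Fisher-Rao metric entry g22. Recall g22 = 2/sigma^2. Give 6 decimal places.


For the 2-parameter normal family, the Fisher metric has:
  g11 = 1/sigma^2, g22 = 2/sigma^2.
sigma = 24, sigma^2 = 576.
g22 = 0.003472

0.003472


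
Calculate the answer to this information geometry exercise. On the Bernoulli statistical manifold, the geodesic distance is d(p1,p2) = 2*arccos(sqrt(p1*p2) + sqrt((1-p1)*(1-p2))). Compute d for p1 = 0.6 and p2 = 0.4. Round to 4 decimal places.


Geodesic distance on Bernoulli manifold:
d(p1,p2) = 2*arccos(sqrt(p1*p2) + sqrt((1-p1)*(1-p2))).
sqrt(p1*p2) = sqrt(0.6*0.4) = 0.489898.
sqrt((1-p1)*(1-p2)) = sqrt(0.4*0.6) = 0.489898.
arg = 0.489898 + 0.489898 = 0.979796.
d = 2*arccos(0.979796) = 0.4027

0.4027


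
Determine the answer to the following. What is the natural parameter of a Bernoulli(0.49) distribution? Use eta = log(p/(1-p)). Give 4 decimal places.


Natural parameter for Bernoulli: eta = log(p/(1-p)).
p = 0.49, 1-p = 0.51.
p/(1-p) = 0.960784.
eta = log(0.960784) = -0.0400

-0.0400


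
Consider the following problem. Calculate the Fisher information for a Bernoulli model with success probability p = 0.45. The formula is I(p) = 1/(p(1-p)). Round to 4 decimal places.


For Bernoulli(p), Fisher information is I(p) = 1/(p*(1-p)).
p = 0.45, 1-p = 0.55.
p*(1-p) = 0.2475.
I(p) = 1/0.2475 = 4.0404

4.0404


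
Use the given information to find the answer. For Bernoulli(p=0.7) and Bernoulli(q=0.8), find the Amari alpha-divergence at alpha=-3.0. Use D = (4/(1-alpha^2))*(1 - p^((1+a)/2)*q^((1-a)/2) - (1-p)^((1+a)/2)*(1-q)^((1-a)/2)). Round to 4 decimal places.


Amari alpha-divergence:
D = (4/(1-alpha^2))*(1 - p^((1+a)/2)*q^((1-a)/2) - (1-p)^((1+a)/2)*(1-q)^((1-a)/2)).
alpha = -3.0, p = 0.7, q = 0.8.
e1 = (1+alpha)/2 = -1.0, e2 = (1-alpha)/2 = 2.0.
t1 = p^e1 * q^e2 = 0.7^-1.0 * 0.8^2.0 = 0.914286.
t2 = (1-p)^e1 * (1-q)^e2 = 0.3^-1.0 * 0.2^2.0 = 0.133333.
4/(1-alpha^2) = -0.5.
D = -0.5*(1 - 0.914286 - 0.133333) = 0.0238

0.0238


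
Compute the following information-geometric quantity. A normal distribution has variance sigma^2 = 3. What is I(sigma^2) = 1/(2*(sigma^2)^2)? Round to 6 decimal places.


Fisher information for variance: I(sigma^2) = 1/(2*sigma^4).
sigma^2 = 3, so sigma^4 = 9.
I = 1/(2*9) = 1/18 = 0.055556

0.055556


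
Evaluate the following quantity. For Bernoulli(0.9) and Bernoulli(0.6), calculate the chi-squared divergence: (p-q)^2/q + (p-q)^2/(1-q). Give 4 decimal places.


Chi-squared divergence between Bernoulli distributions:
chi^2 = (p-q)^2/q + (p-q)^2/(1-q).
p = 0.9, q = 0.6, p-q = 0.3.
(p-q)^2 = 0.09.
term1 = 0.09/0.6 = 0.15.
term2 = 0.09/0.4 = 0.225.
chi^2 = 0.15 + 0.225 = 0.3750

0.3750


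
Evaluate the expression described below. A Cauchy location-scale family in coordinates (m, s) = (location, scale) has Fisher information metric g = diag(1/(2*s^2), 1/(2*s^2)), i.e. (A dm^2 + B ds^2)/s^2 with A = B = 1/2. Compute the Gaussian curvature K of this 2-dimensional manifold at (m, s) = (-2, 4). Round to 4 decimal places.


The metric has the form g = (A dm^2 + B ds^2)/s^2 with A = 1/2, B = 1/2.
Substitute u = sqrt(A/B)*m: g = B*(du^2 + ds^2)/s^2, i.e. B times the
Poincare upper half-plane metric, which has constant Gaussian curvature -1.
Scaling a 2D metric by a constant c divides the Gaussian curvature by c,
so K = -1/B = -1/(1/2) = -2.0000 everywhere (the point (m, s) = (-2, 4) is irrelevant:
the curvature is constant).
The requested Gaussian curvature is K = -2.0000.

-2.0000


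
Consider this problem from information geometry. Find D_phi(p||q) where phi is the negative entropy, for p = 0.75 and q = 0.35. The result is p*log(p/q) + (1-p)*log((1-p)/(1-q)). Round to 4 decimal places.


Bregman divergence with negative entropy generator:
D = p*log(p/q) + (1-p)*log((1-p)/(1-q)).
p = 0.75, q = 0.35.
p*log(p/q) = 0.75*log(0.75/0.35) = 0.571605.
(1-p)*log((1-p)/(1-q)) = 0.25*log(0.25/0.65) = -0.238878.
D = 0.571605 + -0.238878 = 0.3327

0.3327


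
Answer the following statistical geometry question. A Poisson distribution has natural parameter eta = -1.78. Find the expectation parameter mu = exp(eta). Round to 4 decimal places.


Expectation parameter for Poisson exponential family:
mu = exp(eta).
eta = -1.78.
mu = exp(-1.78) = 0.1686

0.1686


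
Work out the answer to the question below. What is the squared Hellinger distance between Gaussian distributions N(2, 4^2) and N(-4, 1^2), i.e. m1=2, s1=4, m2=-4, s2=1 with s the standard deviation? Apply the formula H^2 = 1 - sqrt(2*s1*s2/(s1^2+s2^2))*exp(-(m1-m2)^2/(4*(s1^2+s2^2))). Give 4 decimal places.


Squared Hellinger distance for Gaussians:
H^2 = 1 - sqrt(2*s1*s2/(s1^2+s2^2)) * exp(-(m1-m2)^2/(4*(s1^2+s2^2))).
s1^2 = 16, s2^2 = 1, s1^2+s2^2 = 17.
sqrt(2*4*1/(17)) = 0.685994.
(m1-m2)^2 = (6)^2 = 36.
exp(-36/(4*17)) = exp(-0.529412) = 0.588951.
H^2 = 1 - 0.685994*0.588951 = 0.5960

0.5960


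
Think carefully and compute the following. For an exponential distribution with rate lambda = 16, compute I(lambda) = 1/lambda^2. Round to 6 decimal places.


Fisher information for exponential: I(lambda) = 1/lambda^2.
lambda = 16, lambda^2 = 256.
I = 1/256 = 0.003906

0.003906


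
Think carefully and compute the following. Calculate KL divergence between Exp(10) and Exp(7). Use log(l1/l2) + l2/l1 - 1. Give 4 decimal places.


KL divergence for exponential family:
KL = log(l1/l2) + l2/l1 - 1.
log(10/7) = 0.356675.
7/10 = 0.7.
KL = 0.356675 + 0.7 - 1 = 0.0567

0.0567


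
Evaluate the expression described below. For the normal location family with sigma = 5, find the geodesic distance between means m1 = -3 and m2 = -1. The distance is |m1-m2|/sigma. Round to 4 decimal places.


On the fixed-variance normal subfamily, geodesic distance = |m1-m2|/sigma.
|-3 - -1| = 2.
sigma = 5.
d = 2/5 = 0.4000

0.4000


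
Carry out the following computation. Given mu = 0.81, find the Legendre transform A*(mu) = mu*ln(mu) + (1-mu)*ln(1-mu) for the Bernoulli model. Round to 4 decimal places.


Legendre transform for Bernoulli:
A*(mu) = mu*log(mu) + (1-mu)*log(1-mu).
mu = 0.81, 1-mu = 0.19.
mu*log(mu) = 0.81*log(0.81) = -0.170684.
(1-mu)*log(1-mu) = 0.19*log(0.19) = -0.315539.
A* = -0.170684 + -0.315539 = -0.4862

-0.4862


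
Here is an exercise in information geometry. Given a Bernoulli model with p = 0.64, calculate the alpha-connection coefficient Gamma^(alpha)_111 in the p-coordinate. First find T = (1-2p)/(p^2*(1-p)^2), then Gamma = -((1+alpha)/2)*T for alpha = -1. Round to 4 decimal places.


Skewness (Amari-Chentsov) tensor: T = (1-2p)/(p^2*(1-p)^2).
p = 0.64, 1-2p = -0.28, p^2 = 0.4096, (1-p)^2 = 0.1296.
T = -0.28/(0.4096 * 0.1296) = -5.274643.
In the p-coordinate, Gamma^(alpha) = Gamma^(0) - (alpha/2)*T with Gamma^(0) = (1/2)*g'(p) = -T/2,
so Gamma^(alpha) = -((1+alpha)/2)*T.
alpha = -1, -(1+alpha)/2 = 0.0.
Gamma = 0.0 * -5.274643 = 0.0000

0.0000


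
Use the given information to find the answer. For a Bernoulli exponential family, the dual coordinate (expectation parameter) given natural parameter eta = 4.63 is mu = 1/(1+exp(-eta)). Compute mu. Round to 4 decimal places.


Dual coordinate (expectation parameter) for Bernoulli:
mu = 1/(1+exp(-eta)).
eta = 4.63.
exp(-eta) = exp(-4.63) = 0.009755.
mu = 1/(1+0.009755) = 0.9903

0.9903


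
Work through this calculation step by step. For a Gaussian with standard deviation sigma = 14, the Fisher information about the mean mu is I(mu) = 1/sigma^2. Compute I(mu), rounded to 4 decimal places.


The Fisher information for the mean of a normal distribution is I(mu) = 1/sigma^2.
sigma = 14, so sigma^2 = 196.
I(mu) = 1/196 = 0.0051

0.0051


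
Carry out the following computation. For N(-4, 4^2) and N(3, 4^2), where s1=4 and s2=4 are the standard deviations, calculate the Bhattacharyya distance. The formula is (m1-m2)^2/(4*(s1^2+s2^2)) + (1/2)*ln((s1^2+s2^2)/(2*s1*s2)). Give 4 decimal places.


Bhattacharyya distance between two Gaussians:
DB = (m1-m2)^2/(4*(s1^2+s2^2)) + (1/2)*ln((s1^2+s2^2)/(2*s1*s2)).
(m1-m2)^2 = (-7)^2 = 49.
s1^2+s2^2 = 16 + 16 = 32.
term1 = 49/128 = 0.382812.
term2 = 0.5*ln(32/32.0) = 0.0.
DB = 0.382812 + 0.0 = 0.3828

0.3828


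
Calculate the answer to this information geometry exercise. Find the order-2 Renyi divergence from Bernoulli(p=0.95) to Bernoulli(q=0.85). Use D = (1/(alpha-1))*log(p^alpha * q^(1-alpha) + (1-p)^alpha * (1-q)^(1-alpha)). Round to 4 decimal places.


Renyi divergence of order alpha between Bernoulli distributions:
D = (1/(alpha-1))*log(p^alpha * q^(1-alpha) + (1-p)^alpha * (1-q)^(1-alpha)).
alpha = 2, p = 0.95, q = 0.85.
p^alpha * q^(1-alpha) = 0.95^2 * 0.85^-1 = 1.061765.
(1-p)^alpha * (1-q)^(1-alpha) = 0.05^2 * 0.15^-1 = 0.016667.
sum = 1.061765 + 0.016667 = 1.078431.
D = (1/1)*log(1.078431) = 0.0755

0.0755


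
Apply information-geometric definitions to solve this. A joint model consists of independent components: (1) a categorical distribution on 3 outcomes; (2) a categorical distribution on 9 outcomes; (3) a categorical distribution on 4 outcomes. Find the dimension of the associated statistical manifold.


The dimension of a statistical manifold equals the number of free
(independent) real parameters of the model. For a product of independent
blocks the parameter counts add.
- categorical on 3 outcomes (probabilities sum to 1): 3-1 = 2.
- categorical on 9 outcomes (probabilities sum to 1): 9-1 = 8.
- categorical on 4 outcomes (probabilities sum to 1): 4-1 = 3.
Total = 2 + 8 + 3 = 13.
Dimension = 13

13


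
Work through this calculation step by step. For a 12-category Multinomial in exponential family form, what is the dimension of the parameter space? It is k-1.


Exponential family dimension calculation:
For Multinomial with k=12 categories, dim = k-1 = 11.

11


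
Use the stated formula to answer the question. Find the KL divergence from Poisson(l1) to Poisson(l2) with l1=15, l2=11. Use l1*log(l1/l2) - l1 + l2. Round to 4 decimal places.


KL divergence for Poisson:
KL = l1*log(l1/l2) - l1 + l2.
l1 = 15, l2 = 11.
log(15/11) = 0.310155.
l1*log(l1/l2) = 15 * 0.310155 = 4.652324.
KL = 4.652324 - 15 + 11 = 0.6523

0.6523


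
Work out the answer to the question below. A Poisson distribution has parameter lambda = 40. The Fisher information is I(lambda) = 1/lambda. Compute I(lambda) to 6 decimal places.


Fisher information for Poisson: I(lambda) = 1/lambda.
lambda = 40.
I(lambda) = 1/40 = 0.025000

0.025000


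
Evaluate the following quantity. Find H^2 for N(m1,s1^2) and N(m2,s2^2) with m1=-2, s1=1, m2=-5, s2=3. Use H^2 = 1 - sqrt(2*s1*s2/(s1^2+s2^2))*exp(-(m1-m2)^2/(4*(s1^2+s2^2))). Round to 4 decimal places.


Squared Hellinger distance for Gaussians:
H^2 = 1 - sqrt(2*s1*s2/(s1^2+s2^2)) * exp(-(m1-m2)^2/(4*(s1^2+s2^2))).
s1^2 = 1, s2^2 = 9, s1^2+s2^2 = 10.
sqrt(2*1*3/(10)) = 0.774597.
(m1-m2)^2 = (3)^2 = 9.
exp(-9/(4*10)) = exp(-0.225) = 0.798516.
H^2 = 1 - 0.774597*0.798516 = 0.3815

0.3815


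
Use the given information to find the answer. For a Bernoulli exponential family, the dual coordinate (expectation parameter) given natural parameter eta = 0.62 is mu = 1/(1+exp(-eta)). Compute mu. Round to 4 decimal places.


Dual coordinate (expectation parameter) for Bernoulli:
mu = 1/(1+exp(-eta)).
eta = 0.62.
exp(-eta) = exp(-0.62) = 0.537944.
mu = 1/(1+0.537944) = 0.6502

0.6502


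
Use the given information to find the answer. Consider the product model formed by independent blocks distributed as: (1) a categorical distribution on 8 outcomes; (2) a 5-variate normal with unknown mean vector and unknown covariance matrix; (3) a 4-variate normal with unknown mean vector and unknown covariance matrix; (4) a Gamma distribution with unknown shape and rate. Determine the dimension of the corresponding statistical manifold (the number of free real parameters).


The dimension of a statistical manifold equals the number of free
(independent) real parameters of the model. For a product of independent
blocks the parameter counts add.
- categorical on 8 outcomes (probabilities sum to 1): 8-1 = 7.
- 5-variate normal: 5 (mean) + 5*6/2 = 15 (symmetric covariance) = 20.
- 4-variate normal: 4 (mean) + 4*5/2 = 10 (symmetric covariance) = 14.
- Gamma (shape, rate): 2.
Total = 7 + 20 + 14 + 2 = 43.
Dimension = 43

43


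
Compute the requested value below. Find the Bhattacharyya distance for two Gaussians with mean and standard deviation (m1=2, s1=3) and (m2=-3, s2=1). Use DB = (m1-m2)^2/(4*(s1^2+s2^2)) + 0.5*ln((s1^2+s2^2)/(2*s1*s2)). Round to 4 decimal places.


Bhattacharyya distance between two Gaussians:
DB = (m1-m2)^2/(4*(s1^2+s2^2)) + (1/2)*ln((s1^2+s2^2)/(2*s1*s2)).
(m1-m2)^2 = (5)^2 = 25.
s1^2+s2^2 = 9 + 1 = 10.
term1 = 25/40 = 0.625.
term2 = 0.5*ln(10/6.0) = 0.255413.
DB = 0.625 + 0.255413 = 0.8804

0.8804


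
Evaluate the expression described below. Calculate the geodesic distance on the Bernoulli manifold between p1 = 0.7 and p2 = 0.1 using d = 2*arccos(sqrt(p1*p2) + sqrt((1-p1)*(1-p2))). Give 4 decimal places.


Geodesic distance on Bernoulli manifold:
d(p1,p2) = 2*arccos(sqrt(p1*p2) + sqrt((1-p1)*(1-p2))).
sqrt(p1*p2) = sqrt(0.7*0.1) = 0.264575.
sqrt((1-p1)*(1-p2)) = sqrt(0.3*0.9) = 0.519615.
arg = 0.264575 + 0.519615 = 0.78419.
d = 2*arccos(0.78419) = 1.3388

1.3388


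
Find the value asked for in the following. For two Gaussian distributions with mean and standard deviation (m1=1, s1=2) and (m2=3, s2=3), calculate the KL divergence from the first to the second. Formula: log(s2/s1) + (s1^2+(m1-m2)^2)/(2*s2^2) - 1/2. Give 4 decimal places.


KL divergence between normal distributions:
KL = log(s2/s1) + (s1^2 + (m1-m2)^2)/(2*s2^2) - 1/2.
log(3/2) = 0.405465.
(2^2 + (1-3)^2)/(2*3^2) = (4 + 4)/18 = 0.444444.
KL = 0.405465 + 0.444444 - 0.5 = 0.3499

0.3499


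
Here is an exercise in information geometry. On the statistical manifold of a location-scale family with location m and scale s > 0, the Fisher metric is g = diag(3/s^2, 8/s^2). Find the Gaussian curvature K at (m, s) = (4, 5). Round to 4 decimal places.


The metric has the form g = (A dm^2 + B ds^2)/s^2 with A = 3, B = 8.
Substitute u = sqrt(A/B)*m: g = B*(du^2 + ds^2)/s^2, i.e. B times the
Poincare upper half-plane metric, which has constant Gaussian curvature -1.
Scaling a 2D metric by a constant c divides the Gaussian curvature by c,
so K = -1/B = -1/(8) = -0.1250 everywhere (the point (m, s) = (4, 5) is irrelevant:
the curvature is constant).
The requested Gaussian curvature is K = -0.1250.

-0.1250


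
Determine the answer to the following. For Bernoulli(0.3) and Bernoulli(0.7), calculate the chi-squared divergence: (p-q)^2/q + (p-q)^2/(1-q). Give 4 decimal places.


Chi-squared divergence between Bernoulli distributions:
chi^2 = (p-q)^2/q + (p-q)^2/(1-q).
p = 0.3, q = 0.7, p-q = -0.4.
(p-q)^2 = 0.16.
term1 = 0.16/0.7 = 0.228571.
term2 = 0.16/0.3 = 0.533333.
chi^2 = 0.228571 + 0.533333 = 0.7619

0.7619


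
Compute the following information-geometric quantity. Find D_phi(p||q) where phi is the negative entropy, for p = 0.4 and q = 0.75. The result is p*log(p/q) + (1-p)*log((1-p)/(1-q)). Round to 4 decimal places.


Bregman divergence with negative entropy generator:
D = p*log(p/q) + (1-p)*log((1-p)/(1-q)).
p = 0.4, q = 0.75.
p*log(p/q) = 0.4*log(0.4/0.75) = -0.251443.
(1-p)*log((1-p)/(1-q)) = 0.6*log(0.6/0.25) = 0.525281.
D = -0.251443 + 0.525281 = 0.2738

0.2738


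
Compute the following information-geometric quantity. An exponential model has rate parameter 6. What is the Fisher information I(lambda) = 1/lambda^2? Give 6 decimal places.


Fisher information for exponential: I(lambda) = 1/lambda^2.
lambda = 6, lambda^2 = 36.
I = 1/36 = 0.027778

0.027778


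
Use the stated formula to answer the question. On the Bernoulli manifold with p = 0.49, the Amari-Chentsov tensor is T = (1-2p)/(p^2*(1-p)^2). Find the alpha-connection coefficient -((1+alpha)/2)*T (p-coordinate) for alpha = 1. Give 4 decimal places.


Skewness (Amari-Chentsov) tensor: T = (1-2p)/(p^2*(1-p)^2).
p = 0.49, 1-2p = 0.02, p^2 = 0.2401, (1-p)^2 = 0.2601.
T = 0.02/(0.2401 * 0.2601) = 0.320256.
In the p-coordinate, Gamma^(alpha) = Gamma^(0) - (alpha/2)*T with Gamma^(0) = (1/2)*g'(p) = -T/2,
so Gamma^(alpha) = -((1+alpha)/2)*T.
alpha = 1, -(1+alpha)/2 = -1.0.
Gamma = -1.0 * 0.320256 = -0.3203

-0.3203


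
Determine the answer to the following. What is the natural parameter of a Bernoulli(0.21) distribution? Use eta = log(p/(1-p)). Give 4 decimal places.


Natural parameter for Bernoulli: eta = log(p/(1-p)).
p = 0.21, 1-p = 0.79.
p/(1-p) = 0.265823.
eta = log(0.265823) = -1.3249

-1.3249


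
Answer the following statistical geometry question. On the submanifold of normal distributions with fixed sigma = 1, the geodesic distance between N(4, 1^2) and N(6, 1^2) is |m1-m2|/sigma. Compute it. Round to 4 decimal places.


On the fixed-variance normal subfamily, geodesic distance = |m1-m2|/sigma.
|4 - 6| = 2.
sigma = 1.
d = 2/1 = 2.0000

2.0000


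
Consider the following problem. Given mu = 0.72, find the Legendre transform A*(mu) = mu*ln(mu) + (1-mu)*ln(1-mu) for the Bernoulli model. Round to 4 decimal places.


Legendre transform for Bernoulli:
A*(mu) = mu*log(mu) + (1-mu)*log(1-mu).
mu = 0.72, 1-mu = 0.28.
mu*log(mu) = 0.72*log(0.72) = -0.236523.
(1-mu)*log(1-mu) = 0.28*log(0.28) = -0.35643.
A* = -0.236523 + -0.35643 = -0.5930

-0.5930
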